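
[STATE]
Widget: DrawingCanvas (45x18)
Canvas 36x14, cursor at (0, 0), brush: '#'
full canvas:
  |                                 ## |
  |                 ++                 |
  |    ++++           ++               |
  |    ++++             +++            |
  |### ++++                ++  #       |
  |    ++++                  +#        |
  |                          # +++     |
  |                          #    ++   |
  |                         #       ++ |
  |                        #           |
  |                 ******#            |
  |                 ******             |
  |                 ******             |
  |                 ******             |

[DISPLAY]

+                                ##          
                 ++                          
    ++++           ++                        
    ++++             +++                     
### ++++                ++  #                
    ++++                  +#                 
                          # +++              
                          #    ++            
                         #       ++          
                        #                    
                 ******#                     
                 ******                      
                 ******                      
                 ******                      
                                             
                                             
                                             
                                             


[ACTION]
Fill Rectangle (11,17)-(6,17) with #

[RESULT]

+                                ##          
                 ++                          
    ++++           ++                        
    ++++             +++                     
### ++++                ++  #                
    ++++                  +#                 
                 #        # +++              
                 #        #    ++            
                 #       #       ++          
                 #      #                    
                 #*****#                     
                 #*****                      
                 ******                      
                 ******                      
                                             
                                             
                                             
                                             


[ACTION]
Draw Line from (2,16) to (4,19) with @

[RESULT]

+                                ##          
                 ++                          
    ++++        @  ++                        
    ++++         @@  +++                     
### ++++           @    ++  #                
    ++++                  +#                 
                 #        # +++              
                 #        #    ++            
                 #       #       ++          
                 #      #                    
                 #*****#                     
                 #*****                      
                 ******                      
                 ******                      
                                             
                                             
                                             
                                             


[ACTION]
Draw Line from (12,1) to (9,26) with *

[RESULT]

+                                ##          
                 ++                          
    ++++        @  ++                        
    ++++         @@  +++                     
### ++++           @    ++  #                
    ++++                  +#                 
                 #        # +++              
                 #        #    ++            
                 #       #       ++          
                 #    *****                  
              *********#                     
      ********   #*****                      
 *****           ******                      
                 ******                      
                                             
                                             
                                             
                                             


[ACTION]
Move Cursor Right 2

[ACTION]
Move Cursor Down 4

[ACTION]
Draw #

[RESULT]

                                 ##          
                 ++                          
    ++++        @  ++                        
    ++++         @@  +++                     
### ++++           @    ++  #                
    ++++                  +#                 
                 #        # +++              
                 #        #    ++            
                 #       #       ++          
                 #    *****                  
              *********#                     
      ********   #*****                      
 *****           ******                      
                 ******                      
                                             
                                             
                                             
                                             


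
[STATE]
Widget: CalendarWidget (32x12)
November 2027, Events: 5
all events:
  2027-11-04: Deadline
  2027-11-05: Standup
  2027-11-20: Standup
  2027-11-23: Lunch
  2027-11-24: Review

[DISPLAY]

         November 2027          
Mo Tu We Th Fr Sa Su            
 1  2  3  4*  5*  6  7          
 8  9 10 11 12 13 14            
15 16 17 18 19 20* 21           
22 23* 24* 25 26 27 28          
29 30                           
                                
                                
                                
                                
                                


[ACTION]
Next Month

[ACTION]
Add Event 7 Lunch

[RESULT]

         December 2027          
Mo Tu We Th Fr Sa Su            
       1  2  3  4  5            
 6  7*  8  9 10 11 12           
13 14 15 16 17 18 19            
20 21 22 23 24 25 26            
27 28 29 30 31                  
                                
                                
                                
                                
                                


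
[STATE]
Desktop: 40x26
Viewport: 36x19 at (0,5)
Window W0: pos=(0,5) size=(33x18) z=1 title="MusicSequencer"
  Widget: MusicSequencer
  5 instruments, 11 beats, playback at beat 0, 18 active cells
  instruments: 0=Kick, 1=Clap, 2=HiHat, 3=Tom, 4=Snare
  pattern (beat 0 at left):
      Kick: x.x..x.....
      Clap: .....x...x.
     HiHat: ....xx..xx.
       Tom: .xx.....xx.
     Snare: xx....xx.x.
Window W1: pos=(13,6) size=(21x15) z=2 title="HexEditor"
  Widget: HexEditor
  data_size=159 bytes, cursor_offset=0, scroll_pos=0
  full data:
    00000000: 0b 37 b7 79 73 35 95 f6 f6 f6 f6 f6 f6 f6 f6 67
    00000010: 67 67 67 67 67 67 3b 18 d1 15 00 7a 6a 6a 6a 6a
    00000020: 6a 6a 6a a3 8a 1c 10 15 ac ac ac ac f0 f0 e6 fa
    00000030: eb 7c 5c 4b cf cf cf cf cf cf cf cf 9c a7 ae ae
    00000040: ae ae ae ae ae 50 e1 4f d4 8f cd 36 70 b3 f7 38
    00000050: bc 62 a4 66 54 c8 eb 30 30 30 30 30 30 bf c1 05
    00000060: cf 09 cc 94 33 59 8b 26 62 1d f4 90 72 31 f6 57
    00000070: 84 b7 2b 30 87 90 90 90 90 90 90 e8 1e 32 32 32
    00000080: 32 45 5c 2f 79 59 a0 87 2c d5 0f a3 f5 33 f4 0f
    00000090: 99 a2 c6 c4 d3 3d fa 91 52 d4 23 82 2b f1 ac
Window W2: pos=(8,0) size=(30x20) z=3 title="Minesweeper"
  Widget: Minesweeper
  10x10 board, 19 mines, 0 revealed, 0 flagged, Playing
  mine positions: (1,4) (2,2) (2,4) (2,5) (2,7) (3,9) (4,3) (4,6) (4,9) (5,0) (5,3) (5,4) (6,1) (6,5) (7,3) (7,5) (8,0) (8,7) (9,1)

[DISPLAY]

┏━━━━━━━┃■■■■■■■■■■                 
┃ MusicS┃■■■■■■■■■■                 
┠───────┃■■■■■■■■■■                 
┃      ▼┃■■■■■■■■■■                 
┃  Kick█┃■■■■■■■■■■                 
┃  Clap·┃■■■■■■■■■■                 
┃ HiHat·┃■■■■■■■■■■                 
┃   Tom·┃■■■■■■■■■■                 
┃ Snare█┃                           
┃       ┃                           
┃       ┃                           
┃       ┃                           
┃       ┃                           
┃       ┃                           
┃       ┗━━━━━━━━━━━━━━━━━━━━━━━━━━━
┃            ┗━━━━━━━━━━━━━━━━━━━┛  
┃                               ┃   
┗━━━━━━━━━━━━━━━━━━━━━━━━━━━━━━━┛   
                                    


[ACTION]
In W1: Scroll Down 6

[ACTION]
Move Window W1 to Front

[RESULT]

┏━━━━━━━┃■■■■■■■■■■                 
┃ MusicS┃■■■■┏━━━━━━━━━━━━━━━━━━━┓  
┠───────┃■■■■┃ HexEditor         ┃  
┃      ▼┃■■■■┠───────────────────┨  
┃  Kick█┃■■■■┃00000060  cf 09 cc ┃  
┃  Clap·┃■■■■┃00000070  84 b7 2b ┃  
┃ HiHat·┃■■■■┃00000080  32 45 5c ┃  
┃   Tom·┃■■■■┃00000090  99 a2 c6 ┃  
┃ Snare█┃    ┃                   ┃  
┃       ┃    ┃                   ┃  
┃       ┃    ┃                   ┃  
┃       ┃    ┃                   ┃  
┃       ┃    ┃                   ┃  
┃       ┃    ┃                   ┃  
┃       ┗━━━━┃                   ┃━━
┃            ┗━━━━━━━━━━━━━━━━━━━┛  
┃                               ┃   
┗━━━━━━━━━━━━━━━━━━━━━━━━━━━━━━━┛   
                                    


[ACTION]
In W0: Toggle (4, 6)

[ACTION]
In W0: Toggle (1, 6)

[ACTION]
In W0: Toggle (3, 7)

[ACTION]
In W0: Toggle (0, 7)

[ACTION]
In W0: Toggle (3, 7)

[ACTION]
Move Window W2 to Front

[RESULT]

┏━━━━━━━┃■■■■■■■■■■                 
┃ MusicS┃■■■■■■■■■■                 
┠───────┃■■■■■■■■■■                 
┃      ▼┃■■■■■■■■■■                 
┃  Kick█┃■■■■■■■■■■                 
┃  Clap·┃■■■■■■■■■■                 
┃ HiHat·┃■■■■■■■■■■                 
┃   Tom·┃■■■■■■■■■■                 
┃ Snare█┃                           
┃       ┃                           
┃       ┃                           
┃       ┃                           
┃       ┃                           
┃       ┃                           
┃       ┗━━━━━━━━━━━━━━━━━━━━━━━━━━━
┃            ┗━━━━━━━━━━━━━━━━━━━┛  
┃                               ┃   
┗━━━━━━━━━━━━━━━━━━━━━━━━━━━━━━━┛   
                                    


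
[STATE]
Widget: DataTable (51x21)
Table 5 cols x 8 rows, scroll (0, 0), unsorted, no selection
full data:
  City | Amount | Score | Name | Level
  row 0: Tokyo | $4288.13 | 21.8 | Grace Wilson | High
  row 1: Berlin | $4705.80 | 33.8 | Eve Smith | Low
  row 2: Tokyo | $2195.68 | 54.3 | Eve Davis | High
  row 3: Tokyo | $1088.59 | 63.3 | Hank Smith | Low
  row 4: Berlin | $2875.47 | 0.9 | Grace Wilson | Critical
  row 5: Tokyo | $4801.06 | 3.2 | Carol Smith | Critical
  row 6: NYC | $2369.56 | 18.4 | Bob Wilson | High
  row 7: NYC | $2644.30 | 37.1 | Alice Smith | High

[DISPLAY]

City  │Amount  │Score│Name        │Level           
──────┼────────┼─────┼────────────┼────────        
Tokyo │$4288.13│21.8 │Grace Wilson│High            
Berlin│$4705.80│33.8 │Eve Smith   │Low             
Tokyo │$2195.68│54.3 │Eve Davis   │High            
Tokyo │$1088.59│63.3 │Hank Smith  │Low             
Berlin│$2875.47│0.9  │Grace Wilson│Critical        
Tokyo │$4801.06│3.2  │Carol Smith │Critical        
NYC   │$2369.56│18.4 │Bob Wilson  │High            
NYC   │$2644.30│37.1 │Alice Smith │High            
                                                   
                                                   
                                                   
                                                   
                                                   
                                                   
                                                   
                                                   
                                                   
                                                   
                                                   


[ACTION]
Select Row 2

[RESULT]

City  │Amount  │Score│Name        │Level           
──────┼────────┼─────┼────────────┼────────        
Tokyo │$4288.13│21.8 │Grace Wilson│High            
Berlin│$4705.80│33.8 │Eve Smith   │Low             
>okyo │$2195.68│54.3 │Eve Davis   │High            
Tokyo │$1088.59│63.3 │Hank Smith  │Low             
Berlin│$2875.47│0.9  │Grace Wilson│Critical        
Tokyo │$4801.06│3.2  │Carol Smith │Critical        
NYC   │$2369.56│18.4 │Bob Wilson  │High            
NYC   │$2644.30│37.1 │Alice Smith │High            
                                                   
                                                   
                                                   
                                                   
                                                   
                                                   
                                                   
                                                   
                                                   
                                                   
                                                   


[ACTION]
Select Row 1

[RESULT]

City  │Amount  │Score│Name        │Level           
──────┼────────┼─────┼────────────┼────────        
Tokyo │$4288.13│21.8 │Grace Wilson│High            
>erlin│$4705.80│33.8 │Eve Smith   │Low             
Tokyo │$2195.68│54.3 │Eve Davis   │High            
Tokyo │$1088.59│63.3 │Hank Smith  │Low             
Berlin│$2875.47│0.9  │Grace Wilson│Critical        
Tokyo │$4801.06│3.2  │Carol Smith │Critical        
NYC   │$2369.56│18.4 │Bob Wilson  │High            
NYC   │$2644.30│37.1 │Alice Smith │High            
                                                   
                                                   
                                                   
                                                   
                                                   
                                                   
                                                   
                                                   
                                                   
                                                   
                                                   


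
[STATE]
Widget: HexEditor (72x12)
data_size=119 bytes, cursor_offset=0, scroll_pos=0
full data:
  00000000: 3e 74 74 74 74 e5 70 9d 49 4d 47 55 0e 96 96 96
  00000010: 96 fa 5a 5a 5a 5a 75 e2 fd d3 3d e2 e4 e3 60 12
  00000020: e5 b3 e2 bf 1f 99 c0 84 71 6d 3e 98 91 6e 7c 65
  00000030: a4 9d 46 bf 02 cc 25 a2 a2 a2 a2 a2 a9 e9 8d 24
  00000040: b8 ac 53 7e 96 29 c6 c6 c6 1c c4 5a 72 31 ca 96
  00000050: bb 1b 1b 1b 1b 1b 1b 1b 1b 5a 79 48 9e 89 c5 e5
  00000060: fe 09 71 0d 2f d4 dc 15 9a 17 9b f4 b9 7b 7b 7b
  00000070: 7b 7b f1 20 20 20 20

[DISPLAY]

00000000  3E 74 74 74 74 e5 70 9d  49 4d 47 55 0e 96 96 96  |>tttt.p.IMG
00000010  96 fa 5a 5a 5a 5a 75 e2  fd d3 3d e2 e4 e3 60 12  |..ZZZZu...=
00000020  e5 b3 e2 bf 1f 99 c0 84  71 6d 3e 98 91 6e 7c 65  |........qm>
00000030  a4 9d 46 bf 02 cc 25 a2  a2 a2 a2 a2 a9 e9 8d 24  |..F...%....
00000040  b8 ac 53 7e 96 29 c6 c6  c6 1c c4 5a 72 31 ca 96  |..S~.).....
00000050  bb 1b 1b 1b 1b 1b 1b 1b  1b 5a 79 48 9e 89 c5 e5  |.........Zy
00000060  fe 09 71 0d 2f d4 dc 15  9a 17 9b f4 b9 7b 7b 7b  |..q./......
00000070  7b 7b f1 20 20 20 20                              |{{.        
                                                                        
                                                                        
                                                                        
                                                                        


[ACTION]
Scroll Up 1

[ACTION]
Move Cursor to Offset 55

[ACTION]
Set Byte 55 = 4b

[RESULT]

00000000  3e 74 74 74 74 e5 70 9d  49 4d 47 55 0e 96 96 96  |>tttt.p.IMG
00000010  96 fa 5a 5a 5a 5a 75 e2  fd d3 3d e2 e4 e3 60 12  |..ZZZZu...=
00000020  e5 b3 e2 bf 1f 99 c0 84  71 6d 3e 98 91 6e 7c 65  |........qm>
00000030  a4 9d 46 bf 02 cc 25 4B  a2 a2 a2 a2 a9 e9 8d 24  |..F...%K...
00000040  b8 ac 53 7e 96 29 c6 c6  c6 1c c4 5a 72 31 ca 96  |..S~.).....
00000050  bb 1b 1b 1b 1b 1b 1b 1b  1b 5a 79 48 9e 89 c5 e5  |.........Zy
00000060  fe 09 71 0d 2f d4 dc 15  9a 17 9b f4 b9 7b 7b 7b  |..q./......
00000070  7b 7b f1 20 20 20 20                              |{{.        
                                                                        
                                                                        
                                                                        
                                                                        


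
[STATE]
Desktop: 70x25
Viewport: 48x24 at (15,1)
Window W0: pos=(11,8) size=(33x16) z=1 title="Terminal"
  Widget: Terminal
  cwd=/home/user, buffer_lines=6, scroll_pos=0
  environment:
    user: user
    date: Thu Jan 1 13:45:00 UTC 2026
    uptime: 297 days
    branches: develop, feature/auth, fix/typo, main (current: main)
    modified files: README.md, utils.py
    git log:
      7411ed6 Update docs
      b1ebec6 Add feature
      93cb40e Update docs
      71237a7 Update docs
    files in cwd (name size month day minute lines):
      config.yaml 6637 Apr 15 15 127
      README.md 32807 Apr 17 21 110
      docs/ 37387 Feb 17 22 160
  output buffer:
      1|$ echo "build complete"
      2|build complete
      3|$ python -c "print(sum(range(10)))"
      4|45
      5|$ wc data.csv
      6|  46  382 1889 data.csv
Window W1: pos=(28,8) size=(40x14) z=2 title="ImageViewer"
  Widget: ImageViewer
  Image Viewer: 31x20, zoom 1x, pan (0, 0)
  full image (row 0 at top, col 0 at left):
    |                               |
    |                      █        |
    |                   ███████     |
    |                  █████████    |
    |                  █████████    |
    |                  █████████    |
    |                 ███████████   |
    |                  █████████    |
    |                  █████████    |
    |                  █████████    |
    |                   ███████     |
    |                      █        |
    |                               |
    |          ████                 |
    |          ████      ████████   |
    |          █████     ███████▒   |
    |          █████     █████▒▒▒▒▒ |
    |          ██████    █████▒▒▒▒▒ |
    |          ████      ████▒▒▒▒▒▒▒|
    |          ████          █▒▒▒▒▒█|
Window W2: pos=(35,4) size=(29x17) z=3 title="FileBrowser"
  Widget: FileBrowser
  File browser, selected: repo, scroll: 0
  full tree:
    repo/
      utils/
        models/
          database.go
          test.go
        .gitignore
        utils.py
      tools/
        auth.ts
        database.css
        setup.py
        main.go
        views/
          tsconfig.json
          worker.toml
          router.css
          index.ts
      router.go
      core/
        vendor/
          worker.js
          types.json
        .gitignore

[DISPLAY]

                                                
                                                
                                                
                    ┏━━━━━━━━━━━━━━━━━━━━━━━━━━━
                    ┃ FileBrowser               
                    ┠───────────────────────────
                    ┃> [-] repo/                
━━━━━━━━━━━━━┏━━━━━━┃    [+] utils/             
rminal       ┃ Image┃    [+] tools/             
─────────────┠──────┃    router.go              
cho "build co┃      ┃    [+] core/              
ld complete  ┃      ┃                           
ython -c "pri┃      ┃                           
             ┃      ┃                           
c data.csv   ┃      ┃                           
6  382 1889 d┃      ┃                           
             ┃      ┃                           
             ┃      ┃                           
             ┃      ┃                           
             ┃      ┗━━━━━━━━━━━━━━━━━━━━━━━━━━━
             ┗━━━━━━━━━━━━━━━━━━━━━━━━━━━━━━━━━━
                            ┃                   
━━━━━━━━━━━━━━━━━━━━━━━━━━━━┛                   
                                                


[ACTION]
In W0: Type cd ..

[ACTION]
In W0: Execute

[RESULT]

                                                
                                                
                                                
                    ┏━━━━━━━━━━━━━━━━━━━━━━━━━━━
                    ┃ FileBrowser               
                    ┠───────────────────────────
                    ┃> [-] repo/                
━━━━━━━━━━━━━┏━━━━━━┃    [+] utils/             
rminal       ┃ Image┃    [+] tools/             
─────────────┠──────┃    router.go              
cho "build co┃      ┃    [+] core/              
ld complete  ┃      ┃                           
ython -c "pri┃      ┃                           
             ┃      ┃                           
c data.csv   ┃      ┃                           
6  382 1889 d┃      ┃                           
d ..         ┃      ┃                           
             ┃      ┃                           
             ┃      ┃                           
             ┃      ┗━━━━━━━━━━━━━━━━━━━━━━━━━━━
             ┗━━━━━━━━━━━━━━━━━━━━━━━━━━━━━━━━━━
                            ┃                   
━━━━━━━━━━━━━━━━━━━━━━━━━━━━┛                   
                                                


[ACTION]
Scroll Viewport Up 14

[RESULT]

                                                
                                                
                                                
                                                
                    ┏━━━━━━━━━━━━━━━━━━━━━━━━━━━
                    ┃ FileBrowser               
                    ┠───────────────────────────
                    ┃> [-] repo/                
━━━━━━━━━━━━━┏━━━━━━┃    [+] utils/             
rminal       ┃ Image┃    [+] tools/             
─────────────┠──────┃    router.go              
cho "build co┃      ┃    [+] core/              
ld complete  ┃      ┃                           
ython -c "pri┃      ┃                           
             ┃      ┃                           
c data.csv   ┃      ┃                           
6  382 1889 d┃      ┃                           
d ..         ┃      ┃                           
             ┃      ┃                           
             ┃      ┃                           
             ┃      ┗━━━━━━━━━━━━━━━━━━━━━━━━━━━
             ┗━━━━━━━━━━━━━━━━━━━━━━━━━━━━━━━━━━
                            ┃                   
━━━━━━━━━━━━━━━━━━━━━━━━━━━━┛                   


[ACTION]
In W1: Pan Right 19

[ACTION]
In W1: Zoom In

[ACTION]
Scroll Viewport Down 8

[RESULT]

                                                
                                                
                                                
                    ┏━━━━━━━━━━━━━━━━━━━━━━━━━━━
                    ┃ FileBrowser               
                    ┠───────────────────────────
                    ┃> [-] repo/                
━━━━━━━━━━━━━┏━━━━━━┃    [+] utils/             
rminal       ┃ Image┃    [+] tools/             
─────────────┠──────┃    router.go              
cho "build co┃      ┃    [+] core/              
ld complete  ┃      ┃                           
ython -c "pri┃      ┃                           
             ┃      ┃                           
c data.csv   ┃      ┃                           
6  382 1889 d┃      ┃                           
d ..         ┃      ┃                           
             ┃      ┃                           
             ┃      ┃                           
             ┃      ┗━━━━━━━━━━━━━━━━━━━━━━━━━━━
             ┗━━━━━━━━━━━━━━━━━━━━━━━━━━━━━━━━━━
                            ┃                   
━━━━━━━━━━━━━━━━━━━━━━━━━━━━┛                   
                                                


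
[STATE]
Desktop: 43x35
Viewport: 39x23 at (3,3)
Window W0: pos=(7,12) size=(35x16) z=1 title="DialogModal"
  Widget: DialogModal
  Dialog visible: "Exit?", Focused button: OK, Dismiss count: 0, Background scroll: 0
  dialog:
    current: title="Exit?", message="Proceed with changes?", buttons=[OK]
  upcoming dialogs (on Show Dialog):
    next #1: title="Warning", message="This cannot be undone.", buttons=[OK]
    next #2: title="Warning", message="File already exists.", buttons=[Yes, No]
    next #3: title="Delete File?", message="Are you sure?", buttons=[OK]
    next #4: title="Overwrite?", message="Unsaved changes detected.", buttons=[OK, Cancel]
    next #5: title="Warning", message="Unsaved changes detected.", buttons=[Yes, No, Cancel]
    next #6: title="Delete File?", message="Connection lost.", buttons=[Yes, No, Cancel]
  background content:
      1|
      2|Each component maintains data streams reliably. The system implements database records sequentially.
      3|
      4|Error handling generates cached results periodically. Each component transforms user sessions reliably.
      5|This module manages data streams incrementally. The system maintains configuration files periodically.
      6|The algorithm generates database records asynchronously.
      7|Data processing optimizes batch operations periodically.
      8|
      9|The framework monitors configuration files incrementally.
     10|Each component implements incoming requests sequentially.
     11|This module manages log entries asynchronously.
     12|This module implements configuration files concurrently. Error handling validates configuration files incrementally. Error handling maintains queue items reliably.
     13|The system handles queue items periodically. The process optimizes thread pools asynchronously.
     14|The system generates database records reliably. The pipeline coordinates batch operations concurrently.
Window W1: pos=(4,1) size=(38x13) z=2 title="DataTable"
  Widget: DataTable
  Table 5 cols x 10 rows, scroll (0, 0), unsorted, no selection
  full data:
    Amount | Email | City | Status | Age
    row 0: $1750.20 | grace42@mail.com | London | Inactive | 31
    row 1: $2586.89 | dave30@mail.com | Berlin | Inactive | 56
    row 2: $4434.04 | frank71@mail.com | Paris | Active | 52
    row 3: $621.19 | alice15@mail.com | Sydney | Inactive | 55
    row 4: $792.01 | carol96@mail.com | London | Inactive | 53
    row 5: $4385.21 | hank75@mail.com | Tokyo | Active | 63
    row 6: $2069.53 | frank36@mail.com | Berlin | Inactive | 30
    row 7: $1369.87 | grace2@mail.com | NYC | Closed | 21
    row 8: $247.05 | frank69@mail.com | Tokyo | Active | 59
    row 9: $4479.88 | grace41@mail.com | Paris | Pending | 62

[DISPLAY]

 ┠────────────────────────────────────┨
 ┃Amount  │Email           │City  │Sta┃
 ┃────────┼────────────────┼──────┼───┃
 ┃$1750.20│grace42@mail.com│London│Ina┃
 ┃$2586.89│dave30@mail.com │Berlin│Ina┃
 ┃$4434.04│frank71@mail.com│Paris │Act┃
 ┃$621.19 │alice15@mail.com│Sydney│Ina┃
 ┃$792.01 │carol96@mail.com│London│Ina┃
 ┃$4385.21│hank75@mail.com │Tokyo │Act┃
 ┃$2069.53│frank36@mail.com│Berlin│Ina┃
 ┗━━━━━━━━━━━━━━━━━━━━━━━━━━━━━━━━━━━━┛
    ┠─────────────────────────────────┨
    ┃                                 ┃
    ┃Each component maintains data str┃
    ┃                                 ┃
    ┃Erro┌───────────────────────┐ed r┃
    ┃This│         Exit?         │ams ┃
    ┃The │ Proceed with changes? │ase ┃
    ┃Data│          [OK]         │ch o┃
    ┃    └───────────────────────┘    ┃
    ┃The framework monitors configurat┃
    ┃Each component implements incomin┃
    ┃This module manages log entries a┃


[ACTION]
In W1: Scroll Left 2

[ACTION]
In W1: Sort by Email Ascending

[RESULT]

 ┠────────────────────────────────────┨
 ┃Amount  │Email          ▲│City  │Sta┃
 ┃────────┼────────────────┼──────┼───┃
 ┃$621.19 │alice15@mail.com│Sydney│Ina┃
 ┃$792.01 │carol96@mail.com│London│Ina┃
 ┃$2586.89│dave30@mail.com │Berlin│Ina┃
 ┃$2069.53│frank36@mail.com│Berlin│Ina┃
 ┃$247.05 │frank69@mail.com│Tokyo │Act┃
 ┃$4434.04│frank71@mail.com│Paris │Act┃
 ┃$1369.87│grace2@mail.com │NYC   │Clo┃
 ┗━━━━━━━━━━━━━━━━━━━━━━━━━━━━━━━━━━━━┛
    ┠─────────────────────────────────┨
    ┃                                 ┃
    ┃Each component maintains data str┃
    ┃                                 ┃
    ┃Erro┌───────────────────────┐ed r┃
    ┃This│         Exit?         │ams ┃
    ┃The │ Proceed with changes? │ase ┃
    ┃Data│          [OK]         │ch o┃
    ┃    └───────────────────────┘    ┃
    ┃The framework monitors configurat┃
    ┃Each component implements incomin┃
    ┃This module manages log entries a┃


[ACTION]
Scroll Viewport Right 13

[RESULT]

┠────────────────────────────────────┨ 
┃Amount  │Email          ▲│City  │Sta┃ 
┃────────┼────────────────┼──────┼───┃ 
┃$621.19 │alice15@mail.com│Sydney│Ina┃ 
┃$792.01 │carol96@mail.com│London│Ina┃ 
┃$2586.89│dave30@mail.com │Berlin│Ina┃ 
┃$2069.53│frank36@mail.com│Berlin│Ina┃ 
┃$247.05 │frank69@mail.com│Tokyo │Act┃ 
┃$4434.04│frank71@mail.com│Paris │Act┃ 
┃$1369.87│grace2@mail.com │NYC   │Clo┃ 
┗━━━━━━━━━━━━━━━━━━━━━━━━━━━━━━━━━━━━┛ 
   ┠─────────────────────────────────┨ 
   ┃                                 ┃ 
   ┃Each component maintains data str┃ 
   ┃                                 ┃ 
   ┃Erro┌───────────────────────┐ed r┃ 
   ┃This│         Exit?         │ams ┃ 
   ┃The │ Proceed with changes? │ase ┃ 
   ┃Data│          [OK]         │ch o┃ 
   ┃    └───────────────────────┘    ┃ 
   ┃The framework monitors configurat┃ 
   ┃Each component implements incomin┃ 
   ┃This module manages log entries a┃ 


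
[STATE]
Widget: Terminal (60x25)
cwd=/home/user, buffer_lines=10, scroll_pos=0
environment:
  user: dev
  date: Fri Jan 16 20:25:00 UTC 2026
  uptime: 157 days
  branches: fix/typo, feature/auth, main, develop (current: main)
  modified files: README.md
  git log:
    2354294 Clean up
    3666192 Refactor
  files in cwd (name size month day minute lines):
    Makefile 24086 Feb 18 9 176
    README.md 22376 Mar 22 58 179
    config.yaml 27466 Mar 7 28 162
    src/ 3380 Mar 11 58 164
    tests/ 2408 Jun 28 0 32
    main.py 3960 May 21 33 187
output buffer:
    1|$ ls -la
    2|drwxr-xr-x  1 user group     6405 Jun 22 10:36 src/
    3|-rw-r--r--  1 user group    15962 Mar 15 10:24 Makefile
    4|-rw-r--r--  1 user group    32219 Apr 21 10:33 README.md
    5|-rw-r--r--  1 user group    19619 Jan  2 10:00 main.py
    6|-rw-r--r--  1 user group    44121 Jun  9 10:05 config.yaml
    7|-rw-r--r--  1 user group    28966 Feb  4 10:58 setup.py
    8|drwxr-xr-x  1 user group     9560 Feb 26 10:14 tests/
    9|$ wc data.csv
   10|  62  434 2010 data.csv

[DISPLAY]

$ ls -la                                                    
drwxr-xr-x  1 user group     6405 Jun 22 10:36 src/         
-rw-r--r--  1 user group    15962 Mar 15 10:24 Makefile     
-rw-r--r--  1 user group    32219 Apr 21 10:33 README.md    
-rw-r--r--  1 user group    19619 Jan  2 10:00 main.py      
-rw-r--r--  1 user group    44121 Jun  9 10:05 config.yaml  
-rw-r--r--  1 user group    28966 Feb  4 10:58 setup.py     
drwxr-xr-x  1 user group     9560 Feb 26 10:14 tests/       
$ wc data.csv                                               
  62  434 2010 data.csv                                     
$ █                                                         
                                                            
                                                            
                                                            
                                                            
                                                            
                                                            
                                                            
                                                            
                                                            
                                                            
                                                            
                                                            
                                                            
                                                            


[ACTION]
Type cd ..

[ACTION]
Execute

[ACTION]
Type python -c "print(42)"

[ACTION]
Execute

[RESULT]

$ ls -la                                                    
drwxr-xr-x  1 user group     6405 Jun 22 10:36 src/         
-rw-r--r--  1 user group    15962 Mar 15 10:24 Makefile     
-rw-r--r--  1 user group    32219 Apr 21 10:33 README.md    
-rw-r--r--  1 user group    19619 Jan  2 10:00 main.py      
-rw-r--r--  1 user group    44121 Jun  9 10:05 config.yaml  
-rw-r--r--  1 user group    28966 Feb  4 10:58 setup.py     
drwxr-xr-x  1 user group     9560 Feb 26 10:14 tests/       
$ wc data.csv                                               
  62  434 2010 data.csv                                     
$ cd ..                                                     
                                                            
$ python -c "print(42)"                                     
42                                                          
$ █                                                         
                                                            
                                                            
                                                            
                                                            
                                                            
                                                            
                                                            
                                                            
                                                            
                                                            


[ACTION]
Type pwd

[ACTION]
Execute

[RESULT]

$ ls -la                                                    
drwxr-xr-x  1 user group     6405 Jun 22 10:36 src/         
-rw-r--r--  1 user group    15962 Mar 15 10:24 Makefile     
-rw-r--r--  1 user group    32219 Apr 21 10:33 README.md    
-rw-r--r--  1 user group    19619 Jan  2 10:00 main.py      
-rw-r--r--  1 user group    44121 Jun  9 10:05 config.yaml  
-rw-r--r--  1 user group    28966 Feb  4 10:58 setup.py     
drwxr-xr-x  1 user group     9560 Feb 26 10:14 tests/       
$ wc data.csv                                               
  62  434 2010 data.csv                                     
$ cd ..                                                     
                                                            
$ python -c "print(42)"                                     
42                                                          
$ pwd                                                       
/home                                                       
$ █                                                         
                                                            
                                                            
                                                            
                                                            
                                                            
                                                            
                                                            
                                                            


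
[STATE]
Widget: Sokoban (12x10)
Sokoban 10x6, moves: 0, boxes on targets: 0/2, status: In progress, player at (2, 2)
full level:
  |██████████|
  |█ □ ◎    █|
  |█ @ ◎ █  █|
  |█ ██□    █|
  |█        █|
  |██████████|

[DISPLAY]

██████████  
█ □ ◎    █  
█ @ ◎ █  █  
█ ██□    █  
█        █  
██████████  
Moves: 0  0/
            
            
            


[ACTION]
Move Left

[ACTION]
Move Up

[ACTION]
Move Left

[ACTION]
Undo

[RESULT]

██████████  
█ □ ◎    █  
█@  ◎ █  █  
█ ██□    █  
█        █  
██████████  
Moves: 1  0/
            
            
            
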